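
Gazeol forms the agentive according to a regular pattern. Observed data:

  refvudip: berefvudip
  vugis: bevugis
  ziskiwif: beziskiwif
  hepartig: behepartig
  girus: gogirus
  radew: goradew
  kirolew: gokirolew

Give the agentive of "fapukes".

gofapukes

"fapukes" has last vowel 'e'. The stems whose last vowel is 'e' (radew → goradew, kirolew → gokirolew) add the prefix go-.
So fapukes → gofapukes.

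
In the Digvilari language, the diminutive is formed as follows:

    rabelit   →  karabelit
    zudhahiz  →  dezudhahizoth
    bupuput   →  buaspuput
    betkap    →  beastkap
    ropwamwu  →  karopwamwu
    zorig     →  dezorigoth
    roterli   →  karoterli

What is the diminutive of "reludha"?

kareludha

rabelit and bupuput both end in -t yet inflect differently (karabelit, buaspuput), so the final letter is not what conditions the rule; the first letter is.
"reludha" begins with r-. The stems beginning with r- (ropwamwu → karopwamwu, rabelit → karabelit, roterli → karoterli) add the prefix ka-.
The other patterns: stems beginning with b- insert -as- after the first vowel; stems beginning with z- add de- … -oth around the stem.
So reludha → kareludha.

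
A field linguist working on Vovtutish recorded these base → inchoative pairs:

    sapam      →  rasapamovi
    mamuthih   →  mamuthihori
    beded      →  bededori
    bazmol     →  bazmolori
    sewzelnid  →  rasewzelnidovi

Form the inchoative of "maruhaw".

"maruhaw" begins with m-. The one such stem in the data (mamuthih → mamuthihori) adds -ori, so the same rule applies.
So maruhaw → maruhawori.

maruhawori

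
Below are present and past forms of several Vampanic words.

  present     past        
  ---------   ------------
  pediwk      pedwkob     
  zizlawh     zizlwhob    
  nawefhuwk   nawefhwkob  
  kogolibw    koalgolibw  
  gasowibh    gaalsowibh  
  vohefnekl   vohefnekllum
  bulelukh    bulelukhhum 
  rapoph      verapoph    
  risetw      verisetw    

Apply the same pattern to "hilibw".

zizlawh and gasowibh both end in -h yet inflect differently (zizlwhob, gaalsowibh), so the final letter is not what conditions the rule; the second-to-last letter is.
"hilibw" has second-to-last letter 'b'. The stems whose second-to-last letter is 'b' (kogolibw → koalgolibw, gasowibh → gaalsowibh) insert -al- after the first vowel.
So hilibw → hiallibw.

hiallibw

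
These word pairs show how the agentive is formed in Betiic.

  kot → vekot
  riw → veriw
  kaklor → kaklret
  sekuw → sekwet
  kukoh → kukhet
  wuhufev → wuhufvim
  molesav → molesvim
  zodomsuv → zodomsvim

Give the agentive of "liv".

veliv

"liv" has 1 vowel. The stems with 1 vowel (kot → vekot, riw → veriw) add the prefix ve-.
So liv → veliv.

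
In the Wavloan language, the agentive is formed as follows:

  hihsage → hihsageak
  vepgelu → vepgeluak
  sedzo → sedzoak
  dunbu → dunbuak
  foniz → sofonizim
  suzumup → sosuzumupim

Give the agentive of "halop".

vepgelu and suzumup both have last vowel 'u' yet inflect differently (vepgeluak, sosuzumupim), so the last vowel is not what conditions the rule; whether the stem ends in a vowel or a consonant is.
"halop" ends in a consonant. The stems ending in a consonant (foniz → sofonizim, suzumup → sosuzumupim) add so- … -im around the stem.
The other pattern: stems ending in a vowel add -ak.
So halop → sohalopim.

sohalopim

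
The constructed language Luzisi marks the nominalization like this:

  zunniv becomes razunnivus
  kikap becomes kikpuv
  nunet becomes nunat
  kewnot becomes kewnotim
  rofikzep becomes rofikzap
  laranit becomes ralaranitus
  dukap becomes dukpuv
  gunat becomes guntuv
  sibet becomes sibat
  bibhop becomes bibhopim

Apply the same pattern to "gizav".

bibhop and kikap both end in -p yet inflect differently (bibhopim, kikpuv), so the final letter is not what conditions the rule; the last vowel is.
"gizav" has last vowel 'a'. The stems whose last vowel is 'a' (kikap → kikpuv, gunat → guntuv, dukap → dukpuv) delete the last vowel and add -uv.
So gizav → gizvuv.

gizvuv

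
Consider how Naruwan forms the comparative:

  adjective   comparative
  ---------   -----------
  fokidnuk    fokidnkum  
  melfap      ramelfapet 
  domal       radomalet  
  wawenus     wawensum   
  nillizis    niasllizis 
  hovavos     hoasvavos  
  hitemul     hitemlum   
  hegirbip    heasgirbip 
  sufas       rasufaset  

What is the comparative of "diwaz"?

hovavos and wawenus both end in -s yet inflect differently (hoasvavos, wawensum), so the final letter is not what conditions the rule; the last vowel is.
"diwaz" has last vowel 'a'. The stems whose last vowel is 'a' (sufas → rasufaset, melfap → ramelfapet, domal → radomalet) add ra- … -et around the stem.
The other patterns: stems whose last vowel is 'i' or 'o' insert -as- after the first vowel; stems whose last vowel is 'u' delete the last vowel and add -um.
So diwaz → radiwazet.

radiwazet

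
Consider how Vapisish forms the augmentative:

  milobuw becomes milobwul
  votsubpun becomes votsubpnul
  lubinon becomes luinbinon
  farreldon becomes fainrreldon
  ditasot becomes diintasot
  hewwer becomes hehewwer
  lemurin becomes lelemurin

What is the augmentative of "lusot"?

luinsot

votsubpun and lubinon both end in -n yet inflect differently (votsubpnul, luinbinon), so the final letter is not what conditions the rule; the last vowel is.
"lusot" has last vowel 'o'. The stems whose last vowel is 'o' (lubinon → luinbinon, farreldon → fainrreldon, ditasot → diintasot) insert -in- after the first vowel.
The other patterns: stems whose last vowel is 'u' delete the last vowel and add -ul; stems whose last vowel is 'e' or 'i' repeat the first consonant+vowel as a prefix.
So lusot → luinsot.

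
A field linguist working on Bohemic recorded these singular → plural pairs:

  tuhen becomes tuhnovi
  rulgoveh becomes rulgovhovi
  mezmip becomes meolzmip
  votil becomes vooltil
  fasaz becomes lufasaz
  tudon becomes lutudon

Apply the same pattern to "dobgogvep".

dobgogvpovi

tuhen and tudon both end in -n yet inflect differently (tuhnovi, lutudon), so the final letter is not what conditions the rule; the last vowel is.
"dobgogvep" has last vowel 'e'. The stems whose last vowel is 'e' (tuhen → tuhnovi, rulgoveh → rulgovhovi) delete the last vowel and add -ovi.
The other patterns: stems whose last vowel is 'i' insert -ol- after the first vowel; stems whose last vowel is 'a' or 'o' add the prefix lu-.
So dobgogvep → dobgogvpovi.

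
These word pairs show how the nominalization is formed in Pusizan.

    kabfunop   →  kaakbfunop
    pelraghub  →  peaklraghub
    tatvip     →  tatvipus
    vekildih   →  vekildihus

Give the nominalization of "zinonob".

tatvip and kabfunop both end in -p yet inflect differently (tatvipus, kaakbfunop), so the final letter is not what conditions the rule; the last vowel is.
"zinonob" has last vowel 'o'. The one such stem in the data (kabfunop → kaakbfunop) inserts -ak- after the first vowel (as does pelraghub), so the same rule applies.
So zinonob → ziaknonob.

ziaknonob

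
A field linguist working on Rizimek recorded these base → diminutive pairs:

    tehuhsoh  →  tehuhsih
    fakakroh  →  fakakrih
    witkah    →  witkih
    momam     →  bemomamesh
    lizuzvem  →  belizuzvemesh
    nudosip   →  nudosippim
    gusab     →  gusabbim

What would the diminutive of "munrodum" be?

bemunrodumesh

"munrodum" ends in -m. The stems ending in -m (momam → bemomamesh, lizuzvem → belizuzvemesh) add be- … -esh around the stem.
So munrodum → bemunrodumesh.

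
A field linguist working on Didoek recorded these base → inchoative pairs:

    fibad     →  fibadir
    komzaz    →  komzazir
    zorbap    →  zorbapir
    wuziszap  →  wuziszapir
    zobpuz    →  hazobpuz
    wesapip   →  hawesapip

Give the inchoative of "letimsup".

"letimsup" has last vowel 'u'. The one such stem in the data (zobpuz → hazobpuz) adds the prefix ha-, so the same rule applies.
The other pattern: stems whose last vowel is 'a' add -ir.
So letimsup → haletimsup.

haletimsup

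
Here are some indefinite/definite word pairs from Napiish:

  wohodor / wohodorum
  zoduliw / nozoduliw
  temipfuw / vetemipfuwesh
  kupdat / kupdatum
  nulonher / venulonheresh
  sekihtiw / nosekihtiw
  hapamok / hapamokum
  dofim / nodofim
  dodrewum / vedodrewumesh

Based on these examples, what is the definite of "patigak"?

"patigak" has last vowel 'a'. The one such stem in the data (kupdat → kupdatum) adds -um, so the same rule applies.
The other patterns: stems whose last vowel is 'i' add the prefix no-; stems whose last vowel is 'e' or 'u' add ve- … -esh around the stem.
So patigak → patigakum.

patigakum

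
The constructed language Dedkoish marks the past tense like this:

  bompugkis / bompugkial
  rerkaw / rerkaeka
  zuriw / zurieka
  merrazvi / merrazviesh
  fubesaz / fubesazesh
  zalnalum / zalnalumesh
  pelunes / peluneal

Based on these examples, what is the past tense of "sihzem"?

sihzemesh

"sihzem" ends in -m. The one such stem in the data (zalnalum → zalnalumesh) adds -esh, so the same rule applies.
The other patterns: stems ending in -w drop the final letter and add -eka; stems ending in -s drop the final letter and add -al.
So sihzem → sihzemesh.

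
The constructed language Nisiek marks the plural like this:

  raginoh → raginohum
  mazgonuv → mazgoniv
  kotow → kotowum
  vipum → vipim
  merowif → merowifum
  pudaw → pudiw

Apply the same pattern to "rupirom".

rupiromum

kotow and pudaw both end in -w yet inflect differently (kotowum, pudiw), so the final letter is not what conditions the rule; the last vowel is.
"rupirom" has last vowel 'o'. The stems whose last vowel is 'o' (kotow → kotowum, raginoh → raginohum) add -um.
So rupirom → rupiromum.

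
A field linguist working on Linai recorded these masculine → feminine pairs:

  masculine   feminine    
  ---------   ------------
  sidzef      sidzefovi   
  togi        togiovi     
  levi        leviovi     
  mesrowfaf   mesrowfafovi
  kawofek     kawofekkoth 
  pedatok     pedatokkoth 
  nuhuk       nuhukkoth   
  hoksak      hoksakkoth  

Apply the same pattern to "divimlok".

kawofek and sidzef both have last vowel 'e' yet inflect differently (kawofekkoth, sidzefovi), so the last vowel is not what conditions the rule; the final letter is.
"divimlok" ends in -k. The stems ending in -k (hoksak → hoksakkoth, nuhuk → nuhukkoth, pedatok → pedatokkoth) double the final consonant and add -oth.
So divimlok → divimlokkoth.

divimlokkoth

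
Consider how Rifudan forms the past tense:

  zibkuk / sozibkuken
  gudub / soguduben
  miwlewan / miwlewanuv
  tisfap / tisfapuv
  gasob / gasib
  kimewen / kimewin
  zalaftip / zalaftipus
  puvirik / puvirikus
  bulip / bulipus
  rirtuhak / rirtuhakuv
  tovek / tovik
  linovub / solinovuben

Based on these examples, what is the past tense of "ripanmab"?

puvirik and zibkuk both end in -k yet inflect differently (puvirikus, sozibkuken), so the final letter is not what conditions the rule; the last vowel is.
"ripanmab" has last vowel 'a'. The stems whose last vowel is 'a' (tisfap → tisfapuv, miwlewan → miwlewanuv, rirtuhak → rirtuhakuv) add -uv.
The other patterns: stems whose last vowel is 'i' add -us; stems whose last vowel is 'u' add so- … -en around the stem; stems whose last vowel is 'e' or 'o' change the last vowel to 'i'.
So ripanmab → ripanmabuv.

ripanmabuv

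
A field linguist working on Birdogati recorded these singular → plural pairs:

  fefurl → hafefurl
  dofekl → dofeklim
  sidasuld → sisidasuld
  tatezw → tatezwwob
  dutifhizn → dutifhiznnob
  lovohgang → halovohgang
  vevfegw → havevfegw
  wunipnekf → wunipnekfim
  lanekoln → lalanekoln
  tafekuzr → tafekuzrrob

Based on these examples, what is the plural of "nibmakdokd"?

nibmakdokdim

lanekoln and dutifhizn both end in -n yet inflect differently (lalanekoln, dutifhiznnob), so the final letter is not what conditions the rule; the second-to-last letter is.
"nibmakdokd" has second-to-last letter 'k'. The stems whose second-to-last letter is 'k' (wunipnekf → wunipnekfim, dofekl → dofeklim) add -im.
So nibmakdokd → nibmakdokdim.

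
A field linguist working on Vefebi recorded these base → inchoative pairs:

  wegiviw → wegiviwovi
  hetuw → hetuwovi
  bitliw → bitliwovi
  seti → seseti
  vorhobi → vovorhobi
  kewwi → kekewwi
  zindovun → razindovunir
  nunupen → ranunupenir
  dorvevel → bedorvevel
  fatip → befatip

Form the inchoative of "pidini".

wegiviw and seti both have last vowel 'i' yet inflect differently (wegiviwovi, seseti), so the last vowel is not what conditions the rule; the final letter is.
"pidini" ends in -i. The stems ending in -i (seti → seseti, vorhobi → vovorhobi, kewwi → kekewwi) repeat the first consonant+vowel as a prefix.
The other patterns: stems ending in -w add -ovi; stems ending in -n add ra- … -ir around the stem; stems ending in -l or -p add the prefix be-.
So pidini → pipidini.

pipidini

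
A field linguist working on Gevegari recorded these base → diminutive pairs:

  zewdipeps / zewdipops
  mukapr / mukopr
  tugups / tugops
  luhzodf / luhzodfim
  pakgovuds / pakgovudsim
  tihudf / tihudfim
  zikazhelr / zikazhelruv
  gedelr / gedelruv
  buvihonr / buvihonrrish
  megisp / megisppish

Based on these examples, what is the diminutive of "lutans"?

"lutans" has second-to-last letter 'n'. The one such stem in the data (buvihonr → buvihonrrish) doubles the final consonant and adds -ish (as does megisp), so the same rule applies.
So lutans → lutanssish.

lutanssish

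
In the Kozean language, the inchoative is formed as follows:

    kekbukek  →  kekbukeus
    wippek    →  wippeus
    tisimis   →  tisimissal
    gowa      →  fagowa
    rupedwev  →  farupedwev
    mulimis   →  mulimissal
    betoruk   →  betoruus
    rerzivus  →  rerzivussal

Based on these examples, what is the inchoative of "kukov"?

fakukov

betoruk and rerzivus both have last vowel 'u' yet inflect differently (betoruus, rerzivussal), so the last vowel is not what conditions the rule; the final letter is.
"kukov" ends in -v. The one such stem in the data (rupedwev → farupedwev) adds the prefix fa-, so the same rule applies.
The other patterns: stems ending in -k drop the final letter and add -us; stems ending in -s double the final consonant and add -al.
So kukov → fakukov.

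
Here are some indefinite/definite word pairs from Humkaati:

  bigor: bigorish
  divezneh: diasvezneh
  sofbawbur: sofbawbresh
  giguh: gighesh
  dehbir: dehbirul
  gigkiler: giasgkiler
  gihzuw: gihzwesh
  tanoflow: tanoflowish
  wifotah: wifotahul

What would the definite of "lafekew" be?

laasfekew

bigor and sofbawbur both end in -r yet inflect differently (bigorish, sofbawbresh), so the final letter is not what conditions the rule; the last vowel is.
"lafekew" has last vowel 'e'. The stems whose last vowel is 'e' (divezneh → diasvezneh, gigkiler → giasgkiler) insert -as- after the first vowel.
So lafekew → laasfekew.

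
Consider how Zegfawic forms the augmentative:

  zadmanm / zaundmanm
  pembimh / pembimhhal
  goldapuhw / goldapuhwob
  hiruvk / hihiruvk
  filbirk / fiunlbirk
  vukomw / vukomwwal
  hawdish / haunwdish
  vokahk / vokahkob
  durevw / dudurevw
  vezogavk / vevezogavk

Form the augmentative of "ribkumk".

ribkumkkal

"ribkumk" has second-to-last letter 'm'. The stems whose second-to-last letter is 'm' (pembimh → pembimhhal, vukomw → vukomwwal) double the final consonant and add -al.
The other patterns: stems whose second-to-last letter is 'h' add -ob; stems whose second-to-last letter is 'v' repeat the first consonant+vowel as a prefix; stems whose second-to-last letter is 'n', 'r' or 's' insert -un- after the first vowel.
So ribkumk → ribkumkkal.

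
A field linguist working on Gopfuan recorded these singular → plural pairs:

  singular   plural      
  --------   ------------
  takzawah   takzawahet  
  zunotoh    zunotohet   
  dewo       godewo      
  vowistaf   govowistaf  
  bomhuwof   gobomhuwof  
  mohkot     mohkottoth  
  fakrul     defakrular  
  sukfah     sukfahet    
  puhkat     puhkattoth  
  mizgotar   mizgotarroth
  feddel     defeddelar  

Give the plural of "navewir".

zunotoh and mohkot both have last vowel 'o' yet inflect differently (zunotohet, mohkottoth), so the last vowel is not what conditions the rule; the final letter is.
"navewir" ends in -r. The one such stem in the data (mizgotar → mizgotarroth) doubles the final consonant and adds -oth (as do mohkot, puhkat), so the same rule applies.
So navewir → navewirroth.

navewirroth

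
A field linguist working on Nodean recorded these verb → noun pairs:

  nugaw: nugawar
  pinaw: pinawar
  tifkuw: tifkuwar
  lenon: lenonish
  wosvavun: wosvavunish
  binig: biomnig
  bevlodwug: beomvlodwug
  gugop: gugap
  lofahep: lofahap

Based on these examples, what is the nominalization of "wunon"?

wunonish

tifkuw and wosvavun both have last vowel 'u' yet inflect differently (tifkuwar, wosvavunish), so the last vowel is not what conditions the rule; the final letter is.
"wunon" ends in -n. The stems ending in -n (lenon → lenonish, wosvavun → wosvavunish) add -ish.
So wunon → wunonish.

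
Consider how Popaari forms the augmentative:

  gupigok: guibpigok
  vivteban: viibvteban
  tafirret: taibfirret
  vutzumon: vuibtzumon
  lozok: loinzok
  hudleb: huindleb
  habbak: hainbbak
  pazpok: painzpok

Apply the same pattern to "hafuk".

hainfuk

"hafuk" has 2 vowels. The stems with 2 vowels (lozok → loinzok, hudleb → huindleb, habbak → hainbbak) insert -in- after the first vowel.
The other pattern: stems with 3 vowels insert -ib- after the first vowel.
So hafuk → hainfuk.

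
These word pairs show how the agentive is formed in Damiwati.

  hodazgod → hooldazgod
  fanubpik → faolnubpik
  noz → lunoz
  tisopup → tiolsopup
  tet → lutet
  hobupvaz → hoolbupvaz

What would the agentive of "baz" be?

lubaz

noz and hobupvaz both end in -z yet inflect differently (lunoz, hoolbupvaz), so the final letter is not what conditions the rule; the number of vowels is.
"baz" has 1 vowel. The stems with 1 vowel (tet → lutet, noz → lunoz) add the prefix lu-.
The other pattern: stems with 3 vowels insert -ol- after the first vowel.
So baz → lubaz.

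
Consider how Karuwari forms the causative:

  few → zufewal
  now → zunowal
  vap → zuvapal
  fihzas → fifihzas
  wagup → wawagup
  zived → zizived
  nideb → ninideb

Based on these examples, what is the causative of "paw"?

"paw" has 1 vowel. The stems with 1 vowel (few → zufewal, now → zunowal, vap → zuvapal) add zu- … -al around the stem.
The other pattern: stems with 2 vowels repeat the first consonant+vowel as a prefix.
So paw → zupawal.

zupawal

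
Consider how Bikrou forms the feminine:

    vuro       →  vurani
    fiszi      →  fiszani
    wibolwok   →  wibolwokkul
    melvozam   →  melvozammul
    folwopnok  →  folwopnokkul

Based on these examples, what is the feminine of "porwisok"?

porwisokkul

vuro and wibolwok both have last vowel 'o' yet inflect differently (vurani, wibolwokkul), so the last vowel is not what conditions the rule; whether the stem ends in a vowel or a consonant is.
"porwisok" ends in a consonant. The stems ending in a consonant (wibolwok → wibolwokkul, melvozam → melvozammul, folwopnok → folwopnokkul) double the final consonant and add -ul.
The other pattern: stems ending in a vowel drop the final letter and add -ani.
So porwisok → porwisokkul.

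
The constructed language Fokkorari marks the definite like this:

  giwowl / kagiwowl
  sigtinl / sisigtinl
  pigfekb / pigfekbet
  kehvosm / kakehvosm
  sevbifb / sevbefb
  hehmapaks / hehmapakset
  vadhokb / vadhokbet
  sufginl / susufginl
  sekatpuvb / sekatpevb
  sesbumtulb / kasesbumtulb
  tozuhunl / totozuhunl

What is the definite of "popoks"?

"popoks" has second-to-last letter 'k'. The stems whose second-to-last letter is 'k' (pigfekb → pigfekbet, vadhokb → vadhokbet, hehmapaks → hehmapakset) add -et.
The other patterns: stems whose second-to-last letter is 'n' repeat the first consonant+vowel as a prefix; stems whose second-to-last letter is 'f' or 'v' change the last vowel to 'e'; stems whose second-to-last letter is 'l', 's' or 'w' add the prefix ka-.
So popoks → popokset.

popokset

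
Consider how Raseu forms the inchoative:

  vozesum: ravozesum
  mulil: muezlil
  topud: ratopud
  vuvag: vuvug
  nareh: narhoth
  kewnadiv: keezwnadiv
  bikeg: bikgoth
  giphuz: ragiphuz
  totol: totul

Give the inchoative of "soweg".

sowgoth

"soweg" has last vowel 'e'. The stems whose last vowel is 'e' (bikeg → bikgoth, nareh → narhoth) delete the last vowel and add -oth.
The other patterns: stems whose last vowel is 'i' insert -ez- after the first vowel; stems whose last vowel is 'a' or 'o' change the last vowel to 'u'; stems whose last vowel is 'u' add the prefix ra-.
So soweg → sowgoth.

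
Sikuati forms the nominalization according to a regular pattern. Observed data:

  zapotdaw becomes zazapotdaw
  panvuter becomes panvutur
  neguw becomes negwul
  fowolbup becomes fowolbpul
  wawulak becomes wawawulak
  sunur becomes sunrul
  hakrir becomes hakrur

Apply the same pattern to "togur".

togrul

zapotdaw and neguw both end in -w yet inflect differently (zazapotdaw, negwul), so the final letter is not what conditions the rule; the last vowel is.
"togur" has last vowel 'u'. The stems whose last vowel is 'u' (neguw → negwul, fowolbup → fowolbpul, sunur → sunrul) delete the last vowel and add -ul.
The other patterns: stems whose last vowel is 'a' repeat the first consonant+vowel as a prefix; stems whose last vowel is 'e' or 'i' change the last vowel to 'u'.
So togur → togrul.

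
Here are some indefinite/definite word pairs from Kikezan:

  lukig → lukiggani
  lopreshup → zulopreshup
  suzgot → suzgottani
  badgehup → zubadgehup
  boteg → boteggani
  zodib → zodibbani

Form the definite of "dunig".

lopreshup and lukig both begin with l- yet inflect differently (zulopreshup, lukiggani), so the first letter is not what conditions the rule; the final letter is.
"dunig" ends in -g. The stems ending in -g (lukig → lukiggani, boteg → boteggani) double the final consonant and add -ani.
The other pattern: stems ending in -p add the prefix zu-.
So dunig → duniggani.

duniggani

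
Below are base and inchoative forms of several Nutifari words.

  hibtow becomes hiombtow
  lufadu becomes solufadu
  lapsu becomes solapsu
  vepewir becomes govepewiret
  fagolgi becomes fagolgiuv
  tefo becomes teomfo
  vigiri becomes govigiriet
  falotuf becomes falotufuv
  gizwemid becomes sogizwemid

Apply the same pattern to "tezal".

teomzal

"tezal" begins with t-. The one such stem in the data (tefo → teomfo) inserts -om- after the first vowel (as does hibtow), so the same rule applies.
The other patterns: stems beginning with g- or l- add the prefix so-; stems beginning with v- add go- … -et around the stem; stems beginning with f- add -uv.
So tezal → teomzal.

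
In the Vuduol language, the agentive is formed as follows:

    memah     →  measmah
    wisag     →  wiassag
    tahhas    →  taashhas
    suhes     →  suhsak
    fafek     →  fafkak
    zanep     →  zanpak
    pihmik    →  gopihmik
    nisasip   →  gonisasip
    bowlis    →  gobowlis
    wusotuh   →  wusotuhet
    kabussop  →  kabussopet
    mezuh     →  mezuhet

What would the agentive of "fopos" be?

foposet

tahhas and suhes both end in -s yet inflect differently (taashhas, suhsak), so the final letter is not what conditions the rule; the last vowel is.
"fopos" has last vowel 'o'. The one such stem in the data (kabussop → kabussopet) adds -et, so the same rule applies.
So fopos → foposet.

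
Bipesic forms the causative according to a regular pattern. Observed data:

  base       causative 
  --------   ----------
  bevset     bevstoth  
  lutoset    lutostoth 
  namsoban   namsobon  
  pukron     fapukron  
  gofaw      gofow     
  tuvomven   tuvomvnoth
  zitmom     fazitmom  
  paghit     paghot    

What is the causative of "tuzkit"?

"tuzkit" has last vowel 'i'. The one such stem in the data (paghit → paghot) changes the last vowel to 'o' (as do gofaw, namsoban), so the same rule applies.
The other patterns: stems whose last vowel is 'e' delete the last vowel and add -oth; stems whose last vowel is 'o' add the prefix fa-.
So tuzkit → tuzkot.

tuzkot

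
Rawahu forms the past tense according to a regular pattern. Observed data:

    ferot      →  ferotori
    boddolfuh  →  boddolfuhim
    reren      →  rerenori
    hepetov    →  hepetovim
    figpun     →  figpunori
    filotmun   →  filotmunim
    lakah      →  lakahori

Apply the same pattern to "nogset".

nogsetori

filotmun and reren both end in -n yet inflect differently (filotmunim, rerenori), so the final letter is not what conditions the rule; the number of vowels is.
"nogset" has 2 vowels. The stems with 2 vowels (reren → rerenori, lakah → lakahori, ferot → ferotori) add -ori.
So nogset → nogsetori.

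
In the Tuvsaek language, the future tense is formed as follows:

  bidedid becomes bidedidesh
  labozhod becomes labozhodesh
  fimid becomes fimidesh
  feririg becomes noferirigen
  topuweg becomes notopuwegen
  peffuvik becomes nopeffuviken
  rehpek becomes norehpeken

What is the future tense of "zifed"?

"zifed" ends in -d. The stems ending in -d (bidedid → bidedidesh, labozhod → labozhodesh, fimid → fimidesh) add -esh.
The other pattern: stems ending in -g or -k add no- … -en around the stem.
So zifed → zifedesh.

zifedesh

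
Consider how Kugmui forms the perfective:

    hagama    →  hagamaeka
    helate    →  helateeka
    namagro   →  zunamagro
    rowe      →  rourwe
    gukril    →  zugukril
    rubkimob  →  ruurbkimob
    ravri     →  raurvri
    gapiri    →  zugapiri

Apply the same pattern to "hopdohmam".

hopdohmameka

rowe and helate both end in -e yet inflect differently (rourwe, helateeka), so the final letter is not what conditions the rule; the first letter is.
"hopdohmam" begins with h-. The stems beginning with h- (helate → helateeka, hagama → hagamaeka) add -eka.
So hopdohmam → hopdohmameka.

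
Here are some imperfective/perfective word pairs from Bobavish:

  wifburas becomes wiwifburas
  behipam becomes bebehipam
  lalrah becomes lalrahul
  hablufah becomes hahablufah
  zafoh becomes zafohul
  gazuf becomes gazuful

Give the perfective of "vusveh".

vusvehul

hablufah and lalrah both end in -h yet inflect differently (hahablufah, lalrahul), so the final letter is not what conditions the rule; the number of vowels is.
"vusveh" has 2 vowels. The stems with 2 vowels (lalrah → lalrahul, gazuf → gazuful, zafoh → zafohul) add -ul.
The other pattern: stems with 3 vowels repeat the first consonant+vowel as a prefix.
So vusveh → vusvehul.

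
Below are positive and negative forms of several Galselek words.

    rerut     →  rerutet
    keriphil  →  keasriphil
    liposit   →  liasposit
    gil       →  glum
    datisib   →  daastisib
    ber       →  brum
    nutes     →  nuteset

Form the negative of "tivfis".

rerut and liposit both end in -t yet inflect differently (rerutet, liasposit), so the final letter is not what conditions the rule; the number of vowels is.
"tivfis" has 2 vowels. The stems with 2 vowels (nutes → nuteset, rerut → rerutet) add -et.
The other patterns: stems with 1 vowel delete the last vowel and add -um; stems with 3 vowels insert -as- after the first vowel.
So tivfis → tivfiset.

tivfiset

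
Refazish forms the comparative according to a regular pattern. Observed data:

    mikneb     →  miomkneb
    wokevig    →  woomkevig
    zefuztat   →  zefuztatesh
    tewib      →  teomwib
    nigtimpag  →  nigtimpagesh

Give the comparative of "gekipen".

geomkipen

nigtimpag and wokevig both end in -g yet inflect differently (nigtimpagesh, woomkevig), so the final letter is not what conditions the rule; the last vowel is.
"gekipen" has last vowel 'e'. The one such stem in the data (mikneb → miomkneb) inserts -om- after the first vowel (as do tewib, wokevig), so the same rule applies.
So gekipen → geomkipen.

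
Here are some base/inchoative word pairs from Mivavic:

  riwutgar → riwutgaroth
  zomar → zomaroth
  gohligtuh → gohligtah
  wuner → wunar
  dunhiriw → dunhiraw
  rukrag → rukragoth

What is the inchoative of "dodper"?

dodpar

riwutgar and wuner both end in -r yet inflect differently (riwutgaroth, wunar), so the final letter is not what conditions the rule; the last vowel is.
"dodper" has last vowel 'e'. The one such stem in the data (wuner → wunar) changes the last vowel to 'a' (as do gohligtuh, dunhiriw), so the same rule applies.
The other pattern: stems whose last vowel is 'a' add -oth.
So dodper → dodpar.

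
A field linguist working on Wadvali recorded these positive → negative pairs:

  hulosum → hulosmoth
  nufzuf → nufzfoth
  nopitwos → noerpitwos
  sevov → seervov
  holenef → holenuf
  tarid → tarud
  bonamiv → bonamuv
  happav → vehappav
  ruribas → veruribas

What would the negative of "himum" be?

nufzuf and holenef both end in -f yet inflect differently (nufzfoth, holenuf), so the final letter is not what conditions the rule; the last vowel is.
"himum" has last vowel 'u'. The stems whose last vowel is 'u' (hulosum → hulosmoth, nufzuf → nufzfoth) delete the last vowel and add -oth.
The other patterns: stems whose last vowel is 'o' insert -er- after the first vowel; stems whose last vowel is 'e' or 'i' change the last vowel to 'u'; stems whose last vowel is 'a' add the prefix ve-.
So himum → himmoth.

himmoth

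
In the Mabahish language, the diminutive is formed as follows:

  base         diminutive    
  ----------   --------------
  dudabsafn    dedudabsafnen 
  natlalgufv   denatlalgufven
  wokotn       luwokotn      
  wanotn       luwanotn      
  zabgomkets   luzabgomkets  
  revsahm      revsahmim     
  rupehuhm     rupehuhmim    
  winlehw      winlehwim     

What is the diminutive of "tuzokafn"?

dudabsafn and wokotn both end in -n yet inflect differently (dedudabsafnen, luwokotn), so the final letter is not what conditions the rule; the second-to-last letter is.
"tuzokafn" has second-to-last letter 'f'. The stems whose second-to-last letter is 'f' (dudabsafn → dedudabsafnen, natlalgufv → denatlalgufven) add de- … -en around the stem.
The other patterns: stems whose second-to-last letter is 't' add the prefix lu-; stems whose second-to-last letter is 'h' add -im.
So tuzokafn → detuzokafnen.

detuzokafnen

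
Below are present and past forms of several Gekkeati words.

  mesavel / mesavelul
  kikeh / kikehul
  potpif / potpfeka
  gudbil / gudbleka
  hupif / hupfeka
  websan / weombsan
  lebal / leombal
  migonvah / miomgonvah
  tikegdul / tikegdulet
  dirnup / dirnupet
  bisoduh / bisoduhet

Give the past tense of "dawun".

mesavel and gudbil both end in -l yet inflect differently (mesavelul, gudbleka), so the final letter is not what conditions the rule; the last vowel is.
"dawun" has last vowel 'u'. The stems whose last vowel is 'u' (tikegdul → tikegdulet, dirnup → dirnupet, bisoduh → bisoduhet) add -et.
The other patterns: stems whose last vowel is 'e' add -ul; stems whose last vowel is 'i' delete the last vowel and add -eka; stems whose last vowel is 'a' insert -om- after the first vowel.
So dawun → dawunet.

dawunet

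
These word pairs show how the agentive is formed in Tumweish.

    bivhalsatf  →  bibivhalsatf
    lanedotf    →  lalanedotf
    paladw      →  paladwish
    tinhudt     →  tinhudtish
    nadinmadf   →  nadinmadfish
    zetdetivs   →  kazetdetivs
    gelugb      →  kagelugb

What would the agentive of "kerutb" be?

bivhalsatf and nadinmadf both end in -f yet inflect differently (bibivhalsatf, nadinmadfish), so the final letter is not what conditions the rule; the second-to-last letter is.
"kerutb" has second-to-last letter 't'. The stems whose second-to-last letter is 't' (bivhalsatf → bibivhalsatf, lanedotf → lalanedotf) repeat the first consonant+vowel as a prefix.
So kerutb → kekerutb.

kekerutb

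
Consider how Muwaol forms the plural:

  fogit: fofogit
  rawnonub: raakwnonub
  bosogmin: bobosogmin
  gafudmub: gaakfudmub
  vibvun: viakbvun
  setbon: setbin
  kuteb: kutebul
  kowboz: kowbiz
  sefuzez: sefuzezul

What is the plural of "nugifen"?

nugifenul

sefuzez and kowboz both end in -z yet inflect differently (sefuzezul, kowbiz), so the final letter is not what conditions the rule; the last vowel is.
"nugifen" has last vowel 'e'. The stems whose last vowel is 'e' (kuteb → kutebul, sefuzez → sefuzezul) add -ul.
The other patterns: stems whose last vowel is 'o' change the last vowel to 'i'; stems whose last vowel is 'u' insert -ak- after the first vowel; stems whose last vowel is 'i' repeat the first consonant+vowel as a prefix.
So nugifen → nugifenul.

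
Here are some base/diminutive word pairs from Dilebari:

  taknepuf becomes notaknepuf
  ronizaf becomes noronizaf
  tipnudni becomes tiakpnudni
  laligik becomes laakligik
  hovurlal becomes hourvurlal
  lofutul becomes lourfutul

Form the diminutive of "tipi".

tiakpi

"tipi" ends in -i. The one such stem in the data (tipnudni → tiakpnudni) inserts -ak- after the first vowel (as does laligik), so the same rule applies.
So tipi → tiakpi.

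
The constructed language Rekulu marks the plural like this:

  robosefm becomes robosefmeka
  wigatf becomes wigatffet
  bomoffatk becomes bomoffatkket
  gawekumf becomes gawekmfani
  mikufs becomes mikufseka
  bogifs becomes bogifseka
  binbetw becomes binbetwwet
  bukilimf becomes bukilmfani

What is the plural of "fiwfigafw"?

fiwfigafweka

bukilimf and wigatf both end in -f yet inflect differently (bukilmfani, wigatffet), so the final letter is not what conditions the rule; the second-to-last letter is.
"fiwfigafw" has second-to-last letter 'f'. The stems whose second-to-last letter is 'f' (mikufs → mikufseka, bogifs → bogifseka, robosefm → robosefmeka) add -eka.
So fiwfigafw → fiwfigafweka.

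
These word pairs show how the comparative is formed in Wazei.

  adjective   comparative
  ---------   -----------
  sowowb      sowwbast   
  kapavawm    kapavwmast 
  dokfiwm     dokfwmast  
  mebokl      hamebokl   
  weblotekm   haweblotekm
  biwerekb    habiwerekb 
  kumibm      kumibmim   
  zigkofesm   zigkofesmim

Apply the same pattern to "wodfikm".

hawodfikm

kapavawm and weblotekm both end in -m yet inflect differently (kapavwmast, haweblotekm), so the final letter is not what conditions the rule; the second-to-last letter is.
"wodfikm" has second-to-last letter 'k'. The stems whose second-to-last letter is 'k' (mebokl → hamebokl, weblotekm → haweblotekm, biwerekb → habiwerekb) add the prefix ha-.
So wodfikm → hawodfikm.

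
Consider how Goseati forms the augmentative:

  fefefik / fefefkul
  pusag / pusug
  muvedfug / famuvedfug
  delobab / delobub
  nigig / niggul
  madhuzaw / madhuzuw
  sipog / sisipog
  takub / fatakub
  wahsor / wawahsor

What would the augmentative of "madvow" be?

"madvow" has last vowel 'o'. The stems whose last vowel is 'o' (sipog → sisipog, wahsor → wawahsor) repeat the first consonant+vowel as a prefix.
So madvow → mamadvow.

mamadvow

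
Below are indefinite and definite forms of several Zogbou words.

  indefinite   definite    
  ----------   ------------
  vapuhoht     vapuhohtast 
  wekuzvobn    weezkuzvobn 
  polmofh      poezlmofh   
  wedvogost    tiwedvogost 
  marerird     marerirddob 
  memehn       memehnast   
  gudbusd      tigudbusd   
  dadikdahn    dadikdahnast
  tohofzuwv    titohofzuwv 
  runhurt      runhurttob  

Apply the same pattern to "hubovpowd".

"hubovpowd" has second-to-last letter 'w'. The one such stem in the data (tohofzuwv → titohofzuwv) adds the prefix ti-, so the same rule applies.
So hubovpowd → tihubovpowd.

tihubovpowd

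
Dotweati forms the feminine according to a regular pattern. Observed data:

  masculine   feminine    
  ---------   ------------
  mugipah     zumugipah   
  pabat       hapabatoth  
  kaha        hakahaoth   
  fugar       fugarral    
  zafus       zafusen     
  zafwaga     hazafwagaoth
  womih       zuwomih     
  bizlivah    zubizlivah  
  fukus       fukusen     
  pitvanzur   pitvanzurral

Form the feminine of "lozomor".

mugipah and fugar both have last vowel 'a' yet inflect differently (zumugipah, fugarral), so the last vowel is not what conditions the rule; the final letter is.
"lozomor" ends in -r. The stems ending in -r (pitvanzur → pitvanzurral, fugar → fugarral) double the final consonant and add -al.
The other patterns: stems ending in -h add the prefix zu-; stems ending in -s add -en; stems ending in -a or -t add ha- … -oth around the stem.
So lozomor → lozomorral.

lozomorral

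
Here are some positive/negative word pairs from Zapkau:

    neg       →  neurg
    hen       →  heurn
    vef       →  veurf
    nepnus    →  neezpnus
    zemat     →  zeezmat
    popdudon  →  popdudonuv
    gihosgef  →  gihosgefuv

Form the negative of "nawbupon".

nawbuponuv

hen and popdudon both end in -n yet inflect differently (heurn, popdudonuv), so the final letter is not what conditions the rule; the number of vowels is.
"nawbupon" has 3 vowels. The stems with 3 vowels (popdudon → popdudonuv, gihosgef → gihosgefuv) add -uv.
So nawbupon → nawbuponuv.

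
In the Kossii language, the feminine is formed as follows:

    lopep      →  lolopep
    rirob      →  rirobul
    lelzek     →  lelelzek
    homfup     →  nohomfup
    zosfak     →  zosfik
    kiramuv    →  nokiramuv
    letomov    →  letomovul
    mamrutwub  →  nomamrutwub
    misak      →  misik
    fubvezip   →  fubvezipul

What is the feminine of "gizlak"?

gizlik

zosfak and lelzek both end in -k yet inflect differently (zosfik, lelelzek), so the final letter is not what conditions the rule; the last vowel is.
"gizlak" has last vowel 'a'. The stems whose last vowel is 'a' (zosfak → zosfik, misak → misik) change the last vowel to 'i'.
So gizlak → gizlik.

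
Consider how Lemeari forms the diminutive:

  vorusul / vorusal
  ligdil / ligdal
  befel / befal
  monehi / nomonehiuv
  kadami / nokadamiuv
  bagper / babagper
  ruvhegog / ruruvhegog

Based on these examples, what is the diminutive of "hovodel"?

hovodal

ligdil and monehi both have last vowel 'i' yet inflect differently (ligdal, nomonehiuv), so the last vowel is not what conditions the rule; the final letter is.
"hovodel" ends in -l. The stems ending in -l (vorusul → vorusal, ligdil → ligdal, befel → befal) change the last vowel to 'a'.
The other patterns: stems ending in -i add no- … -uv around the stem; stems ending in -g or -r repeat the first consonant+vowel as a prefix.
So hovodel → hovodal.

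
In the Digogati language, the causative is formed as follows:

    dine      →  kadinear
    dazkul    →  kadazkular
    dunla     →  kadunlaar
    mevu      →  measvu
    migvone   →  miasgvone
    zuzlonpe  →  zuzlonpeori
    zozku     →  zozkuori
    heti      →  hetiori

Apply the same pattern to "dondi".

kadondiar

dine and migvone both end in -e yet inflect differently (kadinear, miasgvone), so the final letter is not what conditions the rule; the first letter is.
"dondi" begins with d-. The stems beginning with d- (dine → kadinear, dazkul → kadazkular, dunla → kadunlaar) add ka- … -ar around the stem.
So dondi → kadondiar.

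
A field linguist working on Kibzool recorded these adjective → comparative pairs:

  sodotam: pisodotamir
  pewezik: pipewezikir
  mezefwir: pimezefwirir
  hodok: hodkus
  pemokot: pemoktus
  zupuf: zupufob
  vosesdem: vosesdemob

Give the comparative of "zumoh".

pewezik and hodok both end in -k yet inflect differently (pipewezikir, hodkus), so the final letter is not what conditions the rule; the last vowel is.
"zumoh" has last vowel 'o'. The stems whose last vowel is 'o' (hodok → hodkus, pemokot → pemoktus) delete the last vowel and add -us.
The other patterns: stems whose last vowel is 'a' or 'i' add pi- … -ir around the stem; stems whose last vowel is 'e' or 'u' add -ob.
So zumoh → zumhus.

zumhus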